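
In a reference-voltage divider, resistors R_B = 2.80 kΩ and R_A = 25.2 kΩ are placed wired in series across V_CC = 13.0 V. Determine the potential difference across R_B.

V ≈ 1.30 V

Series total: ΣR = 2.80 + 25.2 = 28.00 kΩ.
Voltage divider: V = V_CC · (2.800 / 28.00) = 13.0 × 0.1000 = 1.300 V.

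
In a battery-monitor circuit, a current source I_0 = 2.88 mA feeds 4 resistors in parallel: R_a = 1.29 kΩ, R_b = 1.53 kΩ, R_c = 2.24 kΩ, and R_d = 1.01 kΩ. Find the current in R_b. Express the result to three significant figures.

I ≈ 0.657 mA

Total conductance ΣG = 1/1.29 + 1/1.53 + 1/2.24 + 1/1.01 = 2.865 (units of 1/kΩ).
R_b takes the fraction G_k/ΣG = 0.6536/2.865 = 0.2281, so I = 2.88 × 0.2281 = 0.6569 mA.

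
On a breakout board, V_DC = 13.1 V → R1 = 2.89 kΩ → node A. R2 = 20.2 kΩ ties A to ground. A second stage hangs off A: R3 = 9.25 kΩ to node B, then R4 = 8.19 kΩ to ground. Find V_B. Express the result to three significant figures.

V_B ≈ 4.70 V

Looking into the second stage from A: R3 + R4 = 17.44 kΩ appears in parallel with R2.
Effective lower resistance at A: R2 ‖ 17.44 = 9.359 kΩ.
First divider: V_A = V_DC · 9.359/(2.89 + 9.359) = 10.01 V.
Then the unloaded second divider: V_B = V_A × R4/(R3+R4) = 10.01 × 0.4696 = 4.700 V.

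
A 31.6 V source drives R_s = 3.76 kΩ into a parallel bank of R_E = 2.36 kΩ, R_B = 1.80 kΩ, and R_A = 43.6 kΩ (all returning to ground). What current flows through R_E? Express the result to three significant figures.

I ≈ 2.81 mA

Combine the parallel branches: R_p = (1/2.36 + 1/1.80 + 1/43.6)⁻¹ = 0.9978 kΩ.
V_A = 31.6 × 0.9978/4.758 = 6.627 V.
Branch current I = V_A/R_E = 6.627/2.36 = 2.808 mA.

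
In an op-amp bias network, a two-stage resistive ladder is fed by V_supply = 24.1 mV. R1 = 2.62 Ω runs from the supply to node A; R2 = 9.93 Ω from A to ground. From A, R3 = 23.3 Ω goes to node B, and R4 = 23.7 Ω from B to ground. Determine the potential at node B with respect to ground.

V_B ≈ 9.21 mV

Looking into the second stage from A: R3 + R4 = 47.00 Ω appears in parallel with R2.
R2 ‖ (R3+R4) = 8.198 Ω.
V_A = 24.1 × 8.198/(2.62 + 8.198) = 18.26 mV.
Then the unloaded second divider: V_B = V_A × R4/(R3+R4) = 18.26 × 0.5043 = 9.209 mV.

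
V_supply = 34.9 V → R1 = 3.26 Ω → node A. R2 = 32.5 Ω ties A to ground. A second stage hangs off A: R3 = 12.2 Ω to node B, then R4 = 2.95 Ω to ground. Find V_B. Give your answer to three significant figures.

V_B ≈ 5.17 V

Looking into the second stage from A: R3 + R4 = 15.15 Ω appears in parallel with R2.
R2 ‖ (R3+R4) = 10.33 Ω.
First divider: V_A = V_supply · 10.33/(3.26 + 10.33) = 26.53 V.
Stage 2 is unloaded, so V_B = V_A · R4/(R3+R4) = 26.53 × 2.95/15.15 = 5.166 V.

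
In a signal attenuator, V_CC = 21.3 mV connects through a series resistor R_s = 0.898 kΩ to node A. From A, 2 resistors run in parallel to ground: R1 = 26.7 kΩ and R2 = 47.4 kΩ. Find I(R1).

Equivalent of the parallel group: R_p = 17.08 kΩ.
V_A by voltage divider: V_A = 21.3 × 17.08/(0.898 + 17.08) = 20.24 mV.
Branch current I = V_A/R1 = 20.24/26.7 = 0.7579 µA.
(Check via current divider: I_total = 1.185 µA; share G_k/ΣG = 0.6397 → same result.)

I ≈ 0.758 µA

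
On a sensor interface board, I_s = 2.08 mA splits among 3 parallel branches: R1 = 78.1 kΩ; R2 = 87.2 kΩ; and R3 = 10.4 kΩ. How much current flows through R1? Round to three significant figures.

I ≈ 0.221 mA

ΣG = 1/78.1 + 1/87.2 + 1/10.4 = 0.1204.
R1 takes the fraction G_k/ΣG = 0.01280/0.1204 = 0.1063, so I = 2.08 × 0.1063 = 0.2212 mA.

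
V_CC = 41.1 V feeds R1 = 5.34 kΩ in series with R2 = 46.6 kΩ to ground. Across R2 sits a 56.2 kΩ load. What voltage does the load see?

R2 ‖ R_L = (46.6 × 56.2)/(46.6 + 56.2) = 25.48 kΩ.
Then V_out = V_CC · R2'/(R1 + R2') = 41.1 × 25.48/30.82 = 33.98 V.

V_out ≈ 34.0 V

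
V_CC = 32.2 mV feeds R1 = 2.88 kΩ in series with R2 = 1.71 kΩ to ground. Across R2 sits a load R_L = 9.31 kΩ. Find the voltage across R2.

V_out ≈ 10.8 mV

R2 ‖ R_L = (1.71 × 9.31)/(1.71 + 9.31) = 1.445 kΩ.
Now apply the divider: V_out = 32.2 × 0.3341 = 10.76 mV.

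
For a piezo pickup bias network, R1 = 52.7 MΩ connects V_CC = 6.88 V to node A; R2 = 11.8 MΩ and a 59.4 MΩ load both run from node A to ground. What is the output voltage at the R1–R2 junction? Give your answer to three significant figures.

The load sits in parallel with R2, giving an effective lower resistance R2' = R2·R_L/(R2+R_L) = 9.844 MΩ.
Now apply the divider: V_out = 6.88 × 0.1574 = 1.083 V.
(Unloaded it would be 1.26 V; the load pulls it down.)

V_out ≈ 1.08 V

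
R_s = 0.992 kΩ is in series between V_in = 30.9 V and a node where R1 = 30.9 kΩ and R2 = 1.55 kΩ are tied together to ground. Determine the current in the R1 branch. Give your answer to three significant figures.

I ≈ 0.598 mA

Combine the parallel branches: R_p = (1/30.9 + 1/1.55)⁻¹ = 1.476 kΩ.
Node voltage V_A = V_in · R_p/(R_s + R_p) = 30.9 × 0.5980 = 18.48 V.
I(R1) = V_A / R1 = 18.48/30.9 = 0.5980 mA.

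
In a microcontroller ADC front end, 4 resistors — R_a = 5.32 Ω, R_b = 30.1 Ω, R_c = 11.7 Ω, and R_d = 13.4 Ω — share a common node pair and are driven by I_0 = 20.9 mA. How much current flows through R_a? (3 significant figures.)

ΣG = 1/5.32 + 1/30.1 + 1/11.7 + 1/13.4 = 0.3813.
Current divider: I(R_a) = I_0 · G_k/ΣG = 20.9 × (0.1880/0.3813) = 20.9 × 0.4930 = 10.30 mA.

I ≈ 10.3 mA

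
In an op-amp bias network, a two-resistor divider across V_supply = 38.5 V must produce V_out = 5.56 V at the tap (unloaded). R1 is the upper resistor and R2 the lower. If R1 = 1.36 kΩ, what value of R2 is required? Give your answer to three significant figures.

Required fraction k = V_out/V_supply = 0.1444.
R2 = R1 · 0.1444/(1 − 0.1444) = 0.2296 kΩ.

R2 ≈ 0.230 kΩ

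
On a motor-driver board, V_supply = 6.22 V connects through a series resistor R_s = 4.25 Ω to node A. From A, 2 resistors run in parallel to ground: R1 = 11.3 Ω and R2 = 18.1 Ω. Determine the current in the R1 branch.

I ≈ 0.342 A

Equivalent of the parallel group: R_p = 6.957 Ω.
V_A by voltage divider: V_A = 6.22 × 6.957/(4.25 + 6.957) = 3.861 V.
I(R1) = V_A / R1 = 3.861/11.3 = 0.3417 A.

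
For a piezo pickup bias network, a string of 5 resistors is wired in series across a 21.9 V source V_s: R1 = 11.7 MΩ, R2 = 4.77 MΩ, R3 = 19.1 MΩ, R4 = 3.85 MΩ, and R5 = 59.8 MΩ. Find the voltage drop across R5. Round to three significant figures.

V ≈ 13.2 V

Series total: ΣR = 11.7 + 4.77 + 19.1 + 3.85 + 59.8 = 99.22 MΩ.
By the voltage-divider rule, V = 21.9 × 59.80/99.22 = 13.20 V.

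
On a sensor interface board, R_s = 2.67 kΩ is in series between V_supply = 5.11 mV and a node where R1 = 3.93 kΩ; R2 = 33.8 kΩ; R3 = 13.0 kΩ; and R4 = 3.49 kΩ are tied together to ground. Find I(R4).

Combine the parallel branches: R_p = (1/3.93 + 1/33.8 + 1/13.0 + 1/3.49)⁻¹ = 1.544 kΩ.
V_A by voltage divider: V_A = 5.11 × 1.544/(2.67 + 1.544) = 1.873 mV.
Branch current I = V_A/R4 = 1.873/3.49 = 0.5366 µA.

I ≈ 0.537 µA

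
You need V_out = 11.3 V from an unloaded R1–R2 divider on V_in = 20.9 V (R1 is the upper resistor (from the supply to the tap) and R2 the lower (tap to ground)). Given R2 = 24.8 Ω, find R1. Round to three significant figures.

The divider ratio is R2/(R1+R2) = 11.3/20.9 = 0.5407.
So R1 = R2 · (V_in/V_out − 1) = 24.8 × (20.9/11.3 − 1) = 24.8 × 0.8496 = 21.07 Ω.

R1 ≈ 21.1 Ω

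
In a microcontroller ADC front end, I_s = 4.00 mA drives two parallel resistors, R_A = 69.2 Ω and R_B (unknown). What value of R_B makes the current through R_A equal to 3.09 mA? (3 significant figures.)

The fraction through R_A equals R_B/(R_A+R_B).
With f = 0.7725, R_B = R_A · f/(1−f) = 69.2 × 3.396 = 235.0 Ω.

R_B ≈ 235 Ω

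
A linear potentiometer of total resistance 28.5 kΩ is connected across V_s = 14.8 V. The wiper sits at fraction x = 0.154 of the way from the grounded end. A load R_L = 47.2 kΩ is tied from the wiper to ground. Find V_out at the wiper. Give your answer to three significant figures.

The pot divides into 24.11 kΩ above the wiper and 4.389 kΩ below.
(x·R_p) ‖ R_L = 4.016 kΩ.
Then V_out = V_s · 4.016/(24.11 + 4.016) = 2.113 V.

V_out ≈ 2.11 V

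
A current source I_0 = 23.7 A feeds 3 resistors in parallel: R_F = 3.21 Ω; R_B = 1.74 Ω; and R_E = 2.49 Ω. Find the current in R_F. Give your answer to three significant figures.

I ≈ 5.73 A

Conductances: ΣG = 1/3.21 + 1/1.74 + 1/2.49 = 1.288 (1/Ω).
By the current-divider rule, I = I_0 · G_k/ΣG = 23.7 × 0.2419 = 5.733 A.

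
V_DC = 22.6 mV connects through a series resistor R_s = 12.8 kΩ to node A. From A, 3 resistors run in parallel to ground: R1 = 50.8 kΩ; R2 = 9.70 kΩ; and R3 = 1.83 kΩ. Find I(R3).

I ≈ 1.29 µA

Equivalent of the parallel group: R_p = 1.494 kΩ.
V_A by voltage divider: V_A = 22.6 × 1.494/(12.8 + 1.494) = 2.363 mV.
Branch current I = V_A/R3 = 2.363/1.83 = 1.291 µA.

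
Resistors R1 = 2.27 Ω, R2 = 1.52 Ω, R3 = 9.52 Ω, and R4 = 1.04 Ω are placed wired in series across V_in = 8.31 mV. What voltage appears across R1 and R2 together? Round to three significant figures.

Series total: ΣR = 2.27 + 1.52 + 9.52 + 1.04 = 14.35 Ω.
R_{R1..R2} = 2.27 + 1.52 = 3.790 Ω.
V = V_in · R/ΣR = 8.31 × 0.2641 = 2.195 mV.

V ≈ 2.19 mV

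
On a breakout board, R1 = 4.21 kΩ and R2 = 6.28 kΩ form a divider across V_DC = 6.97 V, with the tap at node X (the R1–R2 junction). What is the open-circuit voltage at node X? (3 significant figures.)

V_th ≈ 4.17 V

Open-circuit (no load on X): V_th = V_DC · R2/(R1 + R2) = 6.97 × 6.28/(4.210 + 6.28) = 4.173 V.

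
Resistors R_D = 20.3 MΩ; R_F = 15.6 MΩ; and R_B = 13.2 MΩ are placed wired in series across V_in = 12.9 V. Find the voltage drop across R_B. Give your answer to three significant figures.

V ≈ 3.47 V

ΣR = 20.3 + 15.6 + 13.2 = 49.10 MΩ.
By the voltage-divider rule, V = 12.9 × 13.20/49.10 = 3.468 V.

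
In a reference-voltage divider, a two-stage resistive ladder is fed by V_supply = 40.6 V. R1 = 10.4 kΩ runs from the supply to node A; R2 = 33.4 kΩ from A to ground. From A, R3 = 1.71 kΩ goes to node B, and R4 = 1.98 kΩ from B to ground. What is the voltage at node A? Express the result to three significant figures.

V_A ≈ 9.83 V

Node A sees R2 in parallel with the series input of stage 2, R3 + R4 = 3.690 kΩ.
Effective lower resistance at A: R2 ‖ 3.690 = 3.323 kΩ.
So V_A = 40.6 × 0.2421 = 9.831 V.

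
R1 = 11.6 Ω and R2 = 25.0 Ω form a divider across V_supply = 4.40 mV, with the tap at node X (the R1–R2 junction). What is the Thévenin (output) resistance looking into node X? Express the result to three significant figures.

Looking into X with the source shorted: R_th = R1·R2/(R1+R2) = 11.60 × 25.0/36.60 = 7.923 Ω.

R_th ≈ 7.92 Ω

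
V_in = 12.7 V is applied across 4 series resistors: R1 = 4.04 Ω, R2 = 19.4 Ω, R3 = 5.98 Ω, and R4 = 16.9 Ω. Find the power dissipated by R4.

The common current is I = 12.7/46.32 = 0.2742 A.
V(R4) = I·R = 4.634 V; P = V·I = 4.634 × 0.2742 = 1.270 W.

P ≈ 1.27 W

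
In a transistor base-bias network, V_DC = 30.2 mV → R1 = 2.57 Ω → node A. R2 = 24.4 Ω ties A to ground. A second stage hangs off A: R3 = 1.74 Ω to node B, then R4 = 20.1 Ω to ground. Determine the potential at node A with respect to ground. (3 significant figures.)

V_A ≈ 24.7 mV

Node A sees R2 in parallel with the series input of stage 2, R3 + R4 = 21.84 Ω.
Effective lower resistance at A: R2 ‖ 21.84 = 11.52 Ω.
V_A = 30.2 × 11.52/(2.57 + 11.52) = 24.69 mV.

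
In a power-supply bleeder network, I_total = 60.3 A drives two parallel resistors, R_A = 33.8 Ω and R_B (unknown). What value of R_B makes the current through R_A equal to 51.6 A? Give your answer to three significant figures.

R_B ≈ 200 Ω

In a two-way split, I_A/I_total = R_B/(R_A + R_B).
With f = 0.8557, R_B = R_A · f/(1−f) = 33.8 × 5.931 = 200.5 Ω.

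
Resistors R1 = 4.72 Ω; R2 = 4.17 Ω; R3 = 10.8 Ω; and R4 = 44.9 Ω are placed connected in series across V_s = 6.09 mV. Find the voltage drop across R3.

V ≈ 1.02 mV

ΣR = 4.72 + 4.17 + 10.8 + 44.9 = 64.59 Ω.
V = V_s · R/ΣR = 6.09 × 0.1672 = 1.018 mV.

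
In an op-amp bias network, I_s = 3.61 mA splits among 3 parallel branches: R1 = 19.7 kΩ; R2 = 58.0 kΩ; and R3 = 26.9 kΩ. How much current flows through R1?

Total conductance ΣG = 1/19.7 + 1/58.0 + 1/26.9 = 0.1052 (units of 1/kΩ).
By the current-divider rule, I = I_s · G_k/ΣG = 3.61 × 0.4826 = 1.742 mA.

I ≈ 1.74 mA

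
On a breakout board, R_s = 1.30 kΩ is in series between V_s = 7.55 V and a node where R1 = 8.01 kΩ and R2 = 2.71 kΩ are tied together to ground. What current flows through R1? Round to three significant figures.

Parallel bank: R_p = 1/(1/8.01 + 1/2.71) = 2.025 kΩ.
V_A = 7.55 × 2.025/3.325 = 4.598 V.
I(R1) = V_A / R1 = 4.598/8.01 = 0.5740 mA.
(Equivalently: I_total = 2.271 mA, then current-divider fraction G_k/ΣG = 0.2528.)

I ≈ 0.574 mA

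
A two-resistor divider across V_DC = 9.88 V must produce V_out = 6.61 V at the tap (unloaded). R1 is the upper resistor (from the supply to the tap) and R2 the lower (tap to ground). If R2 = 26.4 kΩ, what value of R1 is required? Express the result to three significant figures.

The divider ratio is R2/(R1+R2) = 6.61/9.88 = 0.6690.
Rearranging, R1 = R2·(1−k)/k = 26.4 × 0.4947 = 13.06 kΩ.

R1 ≈ 13.1 kΩ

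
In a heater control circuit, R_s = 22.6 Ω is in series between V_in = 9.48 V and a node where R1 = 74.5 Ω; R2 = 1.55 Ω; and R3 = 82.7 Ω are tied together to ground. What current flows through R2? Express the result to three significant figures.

I ≈ 0.379 A

Parallel bank: R_p = 1/(1/74.5 + 1/1.55 + 1/82.7) = 1.491 Ω.
V_A = 9.48 × 1.491/24.09 = 0.5867 V.
I(R2) = V_A / R2 = 0.5867/1.55 = 0.3785 A.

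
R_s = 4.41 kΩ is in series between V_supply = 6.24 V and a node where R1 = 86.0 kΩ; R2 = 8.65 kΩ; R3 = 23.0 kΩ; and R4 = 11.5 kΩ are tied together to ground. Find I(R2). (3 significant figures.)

Parallel bank: R_p = 1/(1/86.0 + 1/8.65 + 1/23.0 + 1/11.5) = 3.881 kΩ.
Node voltage V_A = V_supply · R_p/(R_s + R_p) = 6.24 × 0.4681 = 2.921 V.
I(R2) = V_A / R2 = 2.921/8.65 = 0.3377 mA.
(Equivalently: I_total = 0.7526 mA, then current-divider fraction G_k/ΣG = 0.4487.)

I ≈ 0.338 mA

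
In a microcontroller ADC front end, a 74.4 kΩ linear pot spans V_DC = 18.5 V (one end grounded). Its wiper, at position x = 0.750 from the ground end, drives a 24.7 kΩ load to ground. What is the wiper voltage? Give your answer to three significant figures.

Lower segment x·R_p = 55.80 kΩ; upper segment (1−x)·R_p = 18.60 kΩ.
(x·R_p) ‖ R_L = 17.12 kΩ.
Then V_out = V_DC · 17.12/(18.60 + 17.12) = 8.867 V.

V_out ≈ 8.87 V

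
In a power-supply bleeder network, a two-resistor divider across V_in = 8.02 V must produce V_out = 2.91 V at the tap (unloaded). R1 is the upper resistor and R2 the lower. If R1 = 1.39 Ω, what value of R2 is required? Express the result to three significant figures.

V_out/V_in = R2/(R1+R2) = 0.3628.
So R2 = R1 · V_out/(V_in − V_out) = 1.39 × 2.91/(8.02 − 2.91) = 1.39 × 0.5695 = 0.7916 Ω.

R2 ≈ 0.792 Ω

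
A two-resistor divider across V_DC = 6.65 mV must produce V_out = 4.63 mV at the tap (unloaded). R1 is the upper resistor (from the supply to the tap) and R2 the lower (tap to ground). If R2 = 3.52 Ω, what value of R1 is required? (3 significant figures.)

V_out/V_DC = R2/(R1+R2) = 0.6962.
So R1 = R2 · (V_DC/V_out − 1) = 3.52 × (6.65/4.63 − 1) = 3.52 × 0.4363 = 1.536 Ω.

R1 ≈ 1.54 Ω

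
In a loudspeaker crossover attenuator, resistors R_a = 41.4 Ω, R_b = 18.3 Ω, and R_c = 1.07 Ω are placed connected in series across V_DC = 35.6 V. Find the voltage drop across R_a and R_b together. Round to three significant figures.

Total series resistance ΣR = 41.4 + 18.3 + 1.07 = 60.77 Ω.
R_{R_a..R_b} = 41.4 + 18.3 = 59.70 Ω.
Voltage divider: V = V_DC · (59.70 / 60.77) = 35.6 × 0.9824 = 34.97 V.

V ≈ 35.0 V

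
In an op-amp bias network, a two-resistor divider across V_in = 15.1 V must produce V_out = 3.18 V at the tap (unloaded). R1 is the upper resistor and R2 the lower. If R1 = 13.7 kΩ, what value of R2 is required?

R2 ≈ 3.65 kΩ

The divider ratio is R2/(R1+R2) = 3.18/15.1 = 0.2106.
R2 = R1 · 0.2106/(1 − 0.2106) = 3.655 kΩ.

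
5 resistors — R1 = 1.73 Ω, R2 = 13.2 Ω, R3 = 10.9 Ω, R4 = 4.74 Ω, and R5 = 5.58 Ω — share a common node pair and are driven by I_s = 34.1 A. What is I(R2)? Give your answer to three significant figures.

ΣG = 1/1.73 + 1/13.2 + 1/10.9 + 1/4.74 + 1/5.58 = 1.136.
Current divider: I(R2) = I_s · G_k/ΣG = 34.1 × (0.07576/1.136) = 34.1 × 0.06670 = 2.275 A.

I ≈ 2.27 A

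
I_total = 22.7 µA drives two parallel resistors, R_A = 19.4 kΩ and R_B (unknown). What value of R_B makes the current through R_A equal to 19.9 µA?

The fraction through R_A equals R_B/(R_A+R_B).
With f = 0.8767, R_B = R_A · f/(1−f) = 19.4 × 7.107 = 137.9 kΩ.

R_B ≈ 138 kΩ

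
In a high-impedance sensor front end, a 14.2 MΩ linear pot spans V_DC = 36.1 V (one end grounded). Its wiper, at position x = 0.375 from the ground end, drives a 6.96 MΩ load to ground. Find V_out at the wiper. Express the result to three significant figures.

V_out ≈ 9.16 V

Split the track: R_lower = x·R_p = 5.325 MΩ, R_upper = (1−x)·R_p = 8.875 MΩ.
Lower segment in parallel with the load: 5.325 ‖ 6.96 = 3.017 MΩ.
V_out = 36.1 × 3.017/(8.875 + 3.017) = 9.158 V.
(Unloaded: V_out = x·V_DC = 13.5 V.)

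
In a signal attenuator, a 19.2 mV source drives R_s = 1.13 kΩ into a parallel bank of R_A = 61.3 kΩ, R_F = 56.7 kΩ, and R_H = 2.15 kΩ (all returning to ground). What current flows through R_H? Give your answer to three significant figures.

Parallel bank: R_p = 1/(1/61.3 + 1/56.7 + 1/2.15) = 2.004 kΩ.
Node voltage V_A = V_supply · R_p/(R_s + R_p) = 19.2 × 0.6394 = 12.28 mV.
Branch current I = V_A/R_H = 12.28/2.15 = 5.710 µA.

I ≈ 5.71 µA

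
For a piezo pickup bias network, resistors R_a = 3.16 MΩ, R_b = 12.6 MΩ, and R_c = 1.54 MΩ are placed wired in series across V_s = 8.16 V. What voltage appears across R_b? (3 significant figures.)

V ≈ 5.94 V

Series total: ΣR = 3.16 + 12.6 + 1.54 = 17.30 MΩ.
Voltage divider: V = V_s · (12.60 / 17.30) = 8.16 × 0.7283 = 5.943 V.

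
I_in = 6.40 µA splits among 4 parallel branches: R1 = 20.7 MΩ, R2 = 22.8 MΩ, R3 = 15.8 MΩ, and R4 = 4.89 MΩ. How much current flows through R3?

Conductances: ΣG = 1/20.7 + 1/22.8 + 1/15.8 + 1/4.89 = 0.3600 (1/MΩ).
By the current-divider rule, I = I_in · G_k/ΣG = 6.40 × 0.1758 = 1.125 µA.

I ≈ 1.13 µA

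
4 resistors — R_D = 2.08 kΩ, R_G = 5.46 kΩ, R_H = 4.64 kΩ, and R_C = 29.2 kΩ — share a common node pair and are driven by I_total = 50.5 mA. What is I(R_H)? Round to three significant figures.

I ≈ 11.9 mA

ΣG = 1/2.08 + 1/5.46 + 1/4.64 + 1/29.2 = 0.9137.
By the current-divider rule, I = I_total · G_k/ΣG = 50.5 × 0.2359 = 11.91 mA.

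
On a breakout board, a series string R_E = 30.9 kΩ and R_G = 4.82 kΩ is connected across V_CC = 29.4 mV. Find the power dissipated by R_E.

ΣR = 35.72 kΩ → I = 29.4/35.72 = 0.8231 µA.
V(R_E) = I·R = 25.43 mV; P = V·I = 25.43 × 0.8231 = 20.93 nW.

P ≈ 20.9 nW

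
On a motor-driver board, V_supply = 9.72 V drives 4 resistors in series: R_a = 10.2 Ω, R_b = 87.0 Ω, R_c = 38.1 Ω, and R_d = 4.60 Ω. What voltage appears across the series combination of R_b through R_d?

ΣR = 10.2 + 87.0 + 38.1 + 4.60 = 139.9 Ω.
R_{R_b..R_d} = 87.0 + 38.1 + 4.60 = 129.7 Ω.
Voltage divider: V = V_supply · (129.7 / 139.9) = 9.72 × 0.9271 = 9.011 V.

V ≈ 9.01 V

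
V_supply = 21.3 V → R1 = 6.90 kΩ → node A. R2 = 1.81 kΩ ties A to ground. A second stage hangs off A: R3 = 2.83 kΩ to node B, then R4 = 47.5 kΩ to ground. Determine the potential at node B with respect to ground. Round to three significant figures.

V_B ≈ 4.06 V

Looking into the second stage from A: R3 + R4 = 50.33 kΩ appears in parallel with R2.
Effective lower resistance at A: R2 ‖ 50.33 = 1.747 kΩ.
First divider: V_A = V_supply · 1.747/(6.90 + 1.747) = 4.304 V.
Stage 2 is unloaded, so V_B = V_A · R4/(R3+R4) = 4.304 × 47.5/50.33 = 4.062 V.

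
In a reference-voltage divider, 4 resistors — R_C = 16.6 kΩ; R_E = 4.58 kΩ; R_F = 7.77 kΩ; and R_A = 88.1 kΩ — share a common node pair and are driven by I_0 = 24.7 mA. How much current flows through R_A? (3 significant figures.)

Total conductance ΣG = 1/16.6 + 1/4.58 + 1/7.77 + 1/88.1 = 0.4186 (units of 1/kΩ).
By the current-divider rule, I = I_0 · G_k/ΣG = 24.7 × 0.02711 = 0.6697 mA.

I ≈ 0.670 mA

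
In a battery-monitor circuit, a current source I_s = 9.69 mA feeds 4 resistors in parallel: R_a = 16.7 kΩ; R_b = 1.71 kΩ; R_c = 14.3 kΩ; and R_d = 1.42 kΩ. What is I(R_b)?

Total conductance ΣG = 1/16.7 + 1/1.71 + 1/14.3 + 1/1.42 = 1.419 (units of 1/kΩ).
Current divider: I(R_b) = I_s · G_k/ΣG = 9.69 × (0.5848/1.419) = 9.69 × 0.4122 = 3.994 mA.

I ≈ 3.99 mA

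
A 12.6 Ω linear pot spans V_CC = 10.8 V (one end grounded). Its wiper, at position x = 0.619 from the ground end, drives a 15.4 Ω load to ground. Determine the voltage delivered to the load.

V_out ≈ 5.60 V

The pot divides into 4.801 Ω above the wiper and 7.799 Ω below.
(x·R_p) ‖ R_L = 5.177 Ω.
Then V_out = V_CC · 5.177/(4.801 + 5.177) = 5.604 V.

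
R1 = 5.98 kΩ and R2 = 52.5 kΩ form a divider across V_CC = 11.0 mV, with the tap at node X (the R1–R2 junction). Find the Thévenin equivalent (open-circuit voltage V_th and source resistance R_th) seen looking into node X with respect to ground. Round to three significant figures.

V_th ≈ 9.88 mV, R_th ≈ 5.37 kΩ

V_th is the unloaded tap voltage: V_CC · R2/(R1+R2) = 11.0 × 0.8977 = 9.875 mV.
Looking into X with the source shorted: R_th = R1·R2/(R1+R2) = 5.980 × 52.5/58.48 = 5.369 kΩ.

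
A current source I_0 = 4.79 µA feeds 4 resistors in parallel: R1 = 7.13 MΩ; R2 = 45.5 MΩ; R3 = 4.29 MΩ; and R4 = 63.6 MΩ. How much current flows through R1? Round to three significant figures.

Conductances: ΣG = 1/7.13 + 1/45.5 + 1/4.29 + 1/63.6 = 0.4111 (1/MΩ).
Current divider: I(R1) = I_0 · G_k/ΣG = 4.79 × (0.1403/0.4111) = 4.79 × 0.3412 = 1.634 µA.

I ≈ 1.63 µA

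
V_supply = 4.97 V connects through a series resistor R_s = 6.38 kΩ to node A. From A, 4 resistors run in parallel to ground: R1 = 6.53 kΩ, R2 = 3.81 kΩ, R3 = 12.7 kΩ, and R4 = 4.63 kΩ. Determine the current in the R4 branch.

I ≈ 0.194 mA

Parallel bank: R_p = 1/(1/6.53 + 1/3.81 + 1/12.7 + 1/4.63) = 1.408 kΩ.
V_A = 4.97 × 1.408/7.788 = 0.8984 V.
I(R4) = V_A / R4 = 0.8984/4.63 = 0.1940 mA.
(Check via current divider: I_total = 0.6382 mA; share G_k/ΣG = 0.3041 → same result.)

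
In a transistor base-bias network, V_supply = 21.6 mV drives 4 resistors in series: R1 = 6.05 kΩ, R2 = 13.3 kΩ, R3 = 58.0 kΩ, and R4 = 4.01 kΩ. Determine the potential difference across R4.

ΣR = 6.05 + 13.3 + 58.0 + 4.01 = 81.36 kΩ.
Voltage divider: V = V_supply · (4.010 / 81.36) = 21.6 × 0.04929 = 1.065 mV.

V ≈ 1.06 mV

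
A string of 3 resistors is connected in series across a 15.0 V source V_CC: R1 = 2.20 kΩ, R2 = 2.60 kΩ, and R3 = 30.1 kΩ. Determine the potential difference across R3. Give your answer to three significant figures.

V ≈ 12.9 V

Series total: ΣR = 2.20 + 2.60 + 30.1 = 34.90 kΩ.
Voltage divider: V = V_CC · (30.10 / 34.90) = 15.0 × 0.8625 = 12.94 V.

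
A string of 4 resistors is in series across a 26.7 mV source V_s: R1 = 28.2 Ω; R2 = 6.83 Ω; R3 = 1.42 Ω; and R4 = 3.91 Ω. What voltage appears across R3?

ΣR = 28.2 + 6.83 + 1.42 + 3.91 = 40.36 Ω.
By the voltage-divider rule, V = 26.7 × 1.420/40.36 = 0.9394 mV.

V ≈ 0.939 mV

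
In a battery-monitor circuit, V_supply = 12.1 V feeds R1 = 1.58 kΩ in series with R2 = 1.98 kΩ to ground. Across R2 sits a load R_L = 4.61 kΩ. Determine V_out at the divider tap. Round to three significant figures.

First combine the lower leg with the load: R2 ‖ R_L = 1.385 kΩ.
Then V_out = V_supply · R2'/(R1 + R2') = 12.1 × 1.385/2.965 = 5.652 V.

V_out ≈ 5.65 V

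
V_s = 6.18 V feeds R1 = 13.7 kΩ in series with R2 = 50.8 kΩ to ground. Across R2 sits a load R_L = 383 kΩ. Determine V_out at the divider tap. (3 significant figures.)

R2 ‖ R_L = (50.8 × 383)/(50.8 + 383) = 44.85 kΩ.
Now apply the divider: V_out = 6.18 × 0.7660 = 4.734 V.
(Unloaded it would be 4.87 V; the load pulls it down.)

V_out ≈ 4.73 V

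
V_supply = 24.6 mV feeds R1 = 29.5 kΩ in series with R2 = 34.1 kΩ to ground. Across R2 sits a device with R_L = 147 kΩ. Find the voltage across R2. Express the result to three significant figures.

The load sits in parallel with R2, giving an effective lower resistance R2' = R2·R_L/(R2+R_L) = 27.68 kΩ.
Then V_out = V_supply · R2'/(R1 + R2') = 24.6 × 27.68/57.18 = 11.91 mV.

V_out ≈ 11.9 mV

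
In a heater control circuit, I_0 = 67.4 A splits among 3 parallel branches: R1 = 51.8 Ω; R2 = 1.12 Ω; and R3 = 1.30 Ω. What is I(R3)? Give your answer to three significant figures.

I ≈ 30.8 A

ΣG = 1/51.8 + 1/1.12 + 1/1.30 = 1.681.
By the current-divider rule, I = I_0 · G_k/ΣG = 67.4 × 0.4575 = 30.84 A.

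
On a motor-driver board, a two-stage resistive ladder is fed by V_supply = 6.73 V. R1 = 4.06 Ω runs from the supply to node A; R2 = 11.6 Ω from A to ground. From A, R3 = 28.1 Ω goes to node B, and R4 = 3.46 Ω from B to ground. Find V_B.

V_B ≈ 0.499 V

Looking into the second stage from A: R3 + R4 = 31.56 Ω appears in parallel with R2.
R2 ‖ (R3+R4) = 8.482 Ω.
So V_A = 6.73 × 0.6763 = 4.551 V.
Then the unloaded second divider: V_B = V_A × R4/(R3+R4) = 4.551 × 0.1096 = 0.4990 V.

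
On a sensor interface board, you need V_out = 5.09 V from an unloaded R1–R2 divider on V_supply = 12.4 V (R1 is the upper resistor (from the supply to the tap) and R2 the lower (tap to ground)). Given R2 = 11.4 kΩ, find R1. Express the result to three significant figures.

V_out/V_supply = R2/(R1+R2) = 0.4105.
Rearranging, R1 = R2·(1−k)/k = 11.4 × 1.436 = 16.37 kΩ.

R1 ≈ 16.4 kΩ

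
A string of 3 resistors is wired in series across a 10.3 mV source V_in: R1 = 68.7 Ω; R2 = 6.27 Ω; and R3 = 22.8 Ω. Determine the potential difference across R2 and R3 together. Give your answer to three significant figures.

Series total: ΣR = 68.7 + 6.27 + 22.8 = 97.77 Ω.
R_{R2..R3} = 6.27 + 22.8 = 29.07 Ω.
V = V_in · R/ΣR = 10.3 × 0.2973 = 3.063 mV.

V ≈ 3.06 mV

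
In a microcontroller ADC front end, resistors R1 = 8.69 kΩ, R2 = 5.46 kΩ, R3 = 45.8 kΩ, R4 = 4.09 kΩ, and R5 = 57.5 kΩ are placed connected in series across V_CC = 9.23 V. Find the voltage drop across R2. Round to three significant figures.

V ≈ 0.415 V

Total series resistance ΣR = 8.69 + 5.46 + 45.8 + 4.09 + 57.5 = 121.5 kΩ.
V = V_CC · R/ΣR = 9.23 × 0.04492 = 0.4146 V.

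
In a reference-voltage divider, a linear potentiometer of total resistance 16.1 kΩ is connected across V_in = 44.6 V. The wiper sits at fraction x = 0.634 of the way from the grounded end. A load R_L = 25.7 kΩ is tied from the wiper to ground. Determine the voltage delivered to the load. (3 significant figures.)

V_out ≈ 24.7 V

Lower segment x·R_p = 10.21 kΩ; upper segment (1−x)·R_p = 5.893 kΩ.
R_L loads the lower segment: effective lower R = 7.306 kΩ.
Loaded-divider output: V_out = 44.6 × 0.5535 = 24.69 V.
(Unloaded: V_out = x·V_in = 28.3 V.)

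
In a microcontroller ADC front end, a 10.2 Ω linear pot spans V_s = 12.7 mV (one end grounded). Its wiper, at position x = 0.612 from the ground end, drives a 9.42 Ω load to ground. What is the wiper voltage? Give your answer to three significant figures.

Split the track: R_lower = x·R_p = 6.242 Ω, R_upper = (1−x)·R_p = 3.958 Ω.
R_L loads the lower segment: effective lower R = 3.754 Ω.
Then V_out = V_s · 3.754/(3.958 + 3.754) = 6.183 mV.

V_out ≈ 6.18 mV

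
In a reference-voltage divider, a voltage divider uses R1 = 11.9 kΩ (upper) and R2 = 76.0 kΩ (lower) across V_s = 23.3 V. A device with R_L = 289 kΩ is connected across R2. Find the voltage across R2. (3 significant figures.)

V_out ≈ 19.5 V

First combine the lower leg with the load: R2 ‖ R_L = 60.18 kΩ.
Now apply the divider: V_out = 23.3 × 0.8349 = 19.45 V.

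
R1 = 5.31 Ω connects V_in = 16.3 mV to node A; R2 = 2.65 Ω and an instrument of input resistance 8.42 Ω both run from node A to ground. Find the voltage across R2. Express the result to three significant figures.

V_out ≈ 4.48 mV

R2 ‖ R_L = (2.65 × 8.42)/(2.65 + 8.42) = 2.016 Ω.
Then V_out = V_in · R2'/(R1 + R2') = 16.3 × 2.016/7.326 = 4.485 mV.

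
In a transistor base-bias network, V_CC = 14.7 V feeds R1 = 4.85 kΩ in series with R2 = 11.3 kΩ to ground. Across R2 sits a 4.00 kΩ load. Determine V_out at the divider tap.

The load sits in parallel with R2, giving an effective lower resistance R2' = R2·R_L/(R2+R_L) = 2.954 kΩ.
Voltage divider with the loaded lower leg: V_out = 14.7 × 2.954/(4.85 + 2.954) = 14.7 × 0.3785 = 5.565 V.

V_out ≈ 5.56 V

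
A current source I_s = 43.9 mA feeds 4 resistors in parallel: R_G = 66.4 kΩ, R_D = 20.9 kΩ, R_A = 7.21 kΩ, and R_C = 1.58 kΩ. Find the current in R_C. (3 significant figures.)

I ≈ 33.3 mA

ΣG = 1/66.4 + 1/20.9 + 1/7.21 + 1/1.58 = 0.8345.
Current divider: I(R_C) = I_s · G_k/ΣG = 43.9 × (0.6329/0.8345) = 43.9 × 0.7584 = 33.29 mA.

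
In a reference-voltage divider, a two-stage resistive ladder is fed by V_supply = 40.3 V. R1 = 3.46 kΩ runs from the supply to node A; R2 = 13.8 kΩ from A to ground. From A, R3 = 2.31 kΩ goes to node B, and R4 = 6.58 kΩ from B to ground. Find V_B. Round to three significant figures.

Node A sees R2 in parallel with the series input of stage 2, R3 + R4 = 8.890 kΩ.
R2 ‖ (R3+R4) = 5.407 kΩ.
So V_A = 40.3 × 0.6098 = 24.57 V.
Then the unloaded second divider: V_B = V_A × R4/(R3+R4) = 24.57 × 0.7402 = 18.19 V.

V_B ≈ 18.2 V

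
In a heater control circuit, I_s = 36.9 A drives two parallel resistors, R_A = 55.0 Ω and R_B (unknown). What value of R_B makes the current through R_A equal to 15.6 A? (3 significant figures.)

R_B ≈ 40.3 Ω

The fraction through R_A equals R_B/(R_A+R_B).
15.6/36.9 = R_B/(R_A + R_B) → R_B = R_A · (0.4228)/(1 − 0.4228) = 55.0 × 0.7324 = 40.28 Ω.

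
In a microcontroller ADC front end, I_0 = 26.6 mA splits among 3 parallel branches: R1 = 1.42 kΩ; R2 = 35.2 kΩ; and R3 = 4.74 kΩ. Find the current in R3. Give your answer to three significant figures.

I ≈ 5.95 mA

ΣG = 1/1.42 + 1/35.2 + 1/4.74 = 0.9436.
R3 takes the fraction G_k/ΣG = 0.2110/0.9436 = 0.2236, so I = 26.6 × 0.2236 = 5.947 mA.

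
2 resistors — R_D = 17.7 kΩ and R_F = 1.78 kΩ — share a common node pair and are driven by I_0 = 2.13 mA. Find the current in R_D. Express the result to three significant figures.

I ≈ 0.195 mA

With just two branches, the current splits inversely with resistance.
So I = 2.13 × 1.78/19.48 = 0.1946 mA.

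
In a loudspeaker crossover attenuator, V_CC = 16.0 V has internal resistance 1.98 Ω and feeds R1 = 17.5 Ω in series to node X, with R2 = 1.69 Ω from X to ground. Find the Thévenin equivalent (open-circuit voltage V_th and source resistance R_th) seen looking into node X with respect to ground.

R1' = 1.98 + 17.5 = 19.48 Ω (source resistance + R1).
Open-circuit (no load on X): V_th = V_CC · R2/(R1' + R2) = 16.0 × 1.69/(19.48 + 1.69) = 1.277 V.
Looking into X with the source shorted: R_th = R1'·R2/(R1'+R2) = 19.48 × 1.69/21.17 = 1.555 Ω.

V_th ≈ 1.28 V, R_th ≈ 1.56 Ω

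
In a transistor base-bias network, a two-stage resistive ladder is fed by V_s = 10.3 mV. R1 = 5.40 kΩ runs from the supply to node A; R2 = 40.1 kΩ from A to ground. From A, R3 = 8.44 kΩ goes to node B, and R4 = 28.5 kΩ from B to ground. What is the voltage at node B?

The second stage (R3 + R4 = 36.94 kΩ) loads node A in parallel with R2.
R2 ‖ (R3+R4) = 19.23 kΩ.
So V_A = 10.3 × 0.7807 = 8.042 mV.
Then the unloaded second divider: V_B = V_A × R4/(R3+R4) = 8.042 × 0.7715 = 6.204 mV.

V_B ≈ 6.20 mV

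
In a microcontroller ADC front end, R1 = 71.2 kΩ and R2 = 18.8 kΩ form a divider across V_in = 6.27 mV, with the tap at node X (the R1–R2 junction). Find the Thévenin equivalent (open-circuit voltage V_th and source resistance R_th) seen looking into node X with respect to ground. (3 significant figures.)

V_th ≈ 1.31 mV, R_th ≈ 14.9 kΩ

V_th is the unloaded tap voltage: V_in · R2/(R1+R2) = 6.27 × 0.2089 = 1.310 mV.
Looking into X with the source shorted: R_th = R1·R2/(R1+R2) = 71.20 × 18.8/90.00 = 14.87 kΩ.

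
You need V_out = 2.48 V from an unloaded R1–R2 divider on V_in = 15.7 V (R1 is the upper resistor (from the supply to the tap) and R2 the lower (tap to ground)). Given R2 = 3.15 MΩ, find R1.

R1 ≈ 16.8 MΩ

The divider ratio is R2/(R1+R2) = 2.48/15.7 = 0.1580.
Rearranging, R1 = R2·(1−k)/k = 3.15 × 5.331 = 16.79 MΩ.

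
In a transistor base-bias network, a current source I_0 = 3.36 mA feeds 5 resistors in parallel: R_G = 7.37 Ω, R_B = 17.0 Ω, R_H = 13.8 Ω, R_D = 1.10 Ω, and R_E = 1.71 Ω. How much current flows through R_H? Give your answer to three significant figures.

Total conductance ΣG = 1/7.37 + 1/17.0 + 1/13.8 + 1/1.10 + 1/1.71 = 1.761 (units of 1/Ω).
By the current-divider rule, I = I_0 · G_k/ΣG = 3.36 × 0.04115 = 0.1383 mA.

I ≈ 0.138 mA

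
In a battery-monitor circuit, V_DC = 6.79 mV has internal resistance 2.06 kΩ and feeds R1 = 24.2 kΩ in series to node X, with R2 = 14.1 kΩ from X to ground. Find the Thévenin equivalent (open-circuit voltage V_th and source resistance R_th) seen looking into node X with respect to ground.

R1' = 2.06 + 24.2 = 26.26 kΩ (source resistance + R1).
Open-circuit (no load on X): V_th = V_DC · R2/(R1' + R2) = 6.79 × 14.1/(26.26 + 14.1) = 2.372 mV.
Looking into X with the source shorted: R_th = R1'·R2/(R1'+R2) = 26.26 × 14.1/40.36 = 9.174 kΩ.

V_th ≈ 2.37 mV, R_th ≈ 9.17 kΩ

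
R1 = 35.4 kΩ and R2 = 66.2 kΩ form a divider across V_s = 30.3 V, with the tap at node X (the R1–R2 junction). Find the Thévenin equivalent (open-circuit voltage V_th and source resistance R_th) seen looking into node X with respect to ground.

V_th is the unloaded tap voltage: V_s · R2/(R1+R2) = 30.3 × 0.6516 = 19.74 V.
With V_s suppressed (replaced by a short), R_th = R1 ‖ R2 = (35.40 × 66.2)/(35.40 + 66.2) = 23.07 kΩ.

V_th ≈ 19.7 V, R_th ≈ 23.1 kΩ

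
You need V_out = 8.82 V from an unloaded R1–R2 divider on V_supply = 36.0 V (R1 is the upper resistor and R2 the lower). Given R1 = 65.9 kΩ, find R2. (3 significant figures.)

V_out/V_supply = R2/(R1+R2) = 0.2450.
Rearranging, R2 = R1·k/(1−k) = 65.9 × 0.3245 = 21.38 kΩ.

R2 ≈ 21.4 kΩ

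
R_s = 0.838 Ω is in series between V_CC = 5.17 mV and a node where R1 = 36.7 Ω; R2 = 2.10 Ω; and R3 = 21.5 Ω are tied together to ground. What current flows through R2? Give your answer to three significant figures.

Equivalent of the parallel group: R_p = 1.818 Ω.
V_A = 5.17 × 1.818/2.656 = 3.539 mV.
I(R2) = V_A / R2 = 3.539/2.10 = 1.685 mA.

I ≈ 1.69 mA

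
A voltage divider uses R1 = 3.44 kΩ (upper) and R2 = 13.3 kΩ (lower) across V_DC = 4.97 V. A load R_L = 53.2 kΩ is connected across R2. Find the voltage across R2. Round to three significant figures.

V_out ≈ 3.76 V

First combine the lower leg with the load: R2 ‖ R_L = 10.64 kΩ.
Voltage divider with the loaded lower leg: V_out = 4.97 × 10.64/(3.44 + 10.64) = 4.97 × 0.7557 = 3.756 V.
(Unloaded it would be 3.95 V; the load pulls it down.)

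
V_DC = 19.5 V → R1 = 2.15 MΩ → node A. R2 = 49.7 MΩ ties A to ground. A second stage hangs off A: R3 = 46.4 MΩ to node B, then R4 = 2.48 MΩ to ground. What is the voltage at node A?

V_A ≈ 17.9 V

The second stage (R3 + R4 = 48.88 MΩ) loads node A in parallel with R2.
R2 ‖ (R3+R4) = 24.64 MΩ.
So V_A = 19.5 × 0.9198 = 17.94 V.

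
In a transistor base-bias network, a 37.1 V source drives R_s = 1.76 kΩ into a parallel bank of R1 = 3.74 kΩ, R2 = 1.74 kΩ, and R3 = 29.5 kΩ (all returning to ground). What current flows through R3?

I ≈ 0.495 mA

Combine the parallel branches: R_p = (1/3.74 + 1/1.74 + 1/29.5)⁻¹ = 1.142 kΩ.
V_A = 37.1 × 1.142/2.902 = 14.60 V.
Branch current I = V_A/R3 = 14.60/29.5 = 0.4948 mA.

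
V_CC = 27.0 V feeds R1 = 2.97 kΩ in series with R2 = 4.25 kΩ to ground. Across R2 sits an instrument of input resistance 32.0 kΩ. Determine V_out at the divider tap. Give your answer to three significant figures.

The load sits in parallel with R2, giving an effective lower resistance R2' = R2·R_L/(R2+R_L) = 3.752 kΩ.
Voltage divider with the loaded lower leg: V_out = 27.0 × 3.752/(2.97 + 3.752) = 27.0 × 0.5581 = 15.07 V.

V_out ≈ 15.1 V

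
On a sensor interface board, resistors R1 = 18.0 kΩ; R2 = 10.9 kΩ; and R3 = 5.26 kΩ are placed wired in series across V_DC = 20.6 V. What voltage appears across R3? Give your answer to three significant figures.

ΣR = 18.0 + 10.9 + 5.26 = 34.16 kΩ.
Voltage divider: V = V_DC · (5.260 / 34.16) = 20.6 × 0.1540 = 3.172 V.

V ≈ 3.17 V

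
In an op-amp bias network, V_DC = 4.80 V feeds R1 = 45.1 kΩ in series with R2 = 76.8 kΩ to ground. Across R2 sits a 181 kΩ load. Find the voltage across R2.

R2 ‖ R_L = (76.8 × 181)/(76.8 + 181) = 53.92 kΩ.
Now apply the divider: V_out = 4.80 × 0.5445 = 2.614 V.

V_out ≈ 2.61 V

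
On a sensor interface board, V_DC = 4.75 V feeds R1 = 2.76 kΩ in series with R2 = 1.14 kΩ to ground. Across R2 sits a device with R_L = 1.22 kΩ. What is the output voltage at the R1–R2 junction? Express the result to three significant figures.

V_out ≈ 0.836 V

The load sits in parallel with R2, giving an effective lower resistance R2' = R2·R_L/(R2+R_L) = 0.5893 kΩ.
Now apply the divider: V_out = 4.75 × 0.1760 = 0.8358 V.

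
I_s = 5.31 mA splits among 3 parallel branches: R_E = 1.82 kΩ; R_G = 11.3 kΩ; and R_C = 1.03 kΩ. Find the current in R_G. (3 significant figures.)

Conductances: ΣG = 1/1.82 + 1/11.3 + 1/1.03 = 1.609 (1/kΩ).
By the current-divider rule, I = I_s · G_k/ΣG = 5.31 × 0.05501 = 0.2921 mA.

I ≈ 0.292 mA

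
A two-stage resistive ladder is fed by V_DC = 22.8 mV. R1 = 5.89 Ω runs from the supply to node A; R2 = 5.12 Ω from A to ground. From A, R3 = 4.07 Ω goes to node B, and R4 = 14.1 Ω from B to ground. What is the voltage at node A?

V_A ≈ 9.21 mV

Node A sees R2 in parallel with the series input of stage 2, R3 + R4 = 18.17 Ω.
Effective lower resistance at A: R2 ‖ 18.17 = 3.994 Ω.
First divider: V_A = V_DC · 3.994/(5.89 + 3.994) = 9.214 mV.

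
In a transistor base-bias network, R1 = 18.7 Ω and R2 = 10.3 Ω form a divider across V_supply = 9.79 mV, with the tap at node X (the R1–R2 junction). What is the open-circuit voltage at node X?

V_th ≈ 3.48 mV

Open-circuit (no load on X): V_th = V_supply · R2/(R1 + R2) = 9.79 × 10.3/(18.70 + 10.3) = 3.477 mV.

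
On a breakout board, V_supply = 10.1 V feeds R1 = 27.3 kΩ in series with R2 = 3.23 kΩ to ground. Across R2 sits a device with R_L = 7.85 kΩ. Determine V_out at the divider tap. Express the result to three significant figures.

R2 ‖ R_L = (3.23 × 7.85)/(3.23 + 7.85) = 2.288 kΩ.
Now apply the divider: V_out = 10.1 × 0.07734 = 0.7811 V.

V_out ≈ 0.781 V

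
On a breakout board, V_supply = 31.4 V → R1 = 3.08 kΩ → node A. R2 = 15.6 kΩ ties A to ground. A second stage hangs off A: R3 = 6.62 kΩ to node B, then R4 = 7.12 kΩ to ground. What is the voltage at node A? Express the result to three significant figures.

V_A ≈ 22.1 V

Looking into the second stage from A: R3 + R4 = 13.74 kΩ appears in parallel with R2.
R2 ‖ (R3+R4) = 7.306 kΩ.
V_A = 31.4 × 7.306/(3.08 + 7.306) = 22.09 V.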